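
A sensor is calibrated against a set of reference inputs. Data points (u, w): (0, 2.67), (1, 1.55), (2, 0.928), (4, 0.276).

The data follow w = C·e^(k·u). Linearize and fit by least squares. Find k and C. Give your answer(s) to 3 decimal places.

k = -0.567, C = 2.738

Linearized form: ln w = k·u + ln C. From the 4 transformed points,
AᵀA = [[21.0000, 7.0000]; [7.0000, 4]], rhs = [-4.8606, 0.0583]ᵀ  (here Σu = 7.0000, Σ(u)² = 21.0000, Σln w = 0.0583, Σu·ln w = -4.8606).
Slope k = (n·Σu·ln w − Σu·Σln w)/(n·Σ(u)² − (Σu)²) = (4·-4.8606 − 7.0000·0.0583)/35.0000 = -0.56715; ln C = (Σln w − k·Σu)/n = 1.00708, so C = exp(1.00708) = 2.73758.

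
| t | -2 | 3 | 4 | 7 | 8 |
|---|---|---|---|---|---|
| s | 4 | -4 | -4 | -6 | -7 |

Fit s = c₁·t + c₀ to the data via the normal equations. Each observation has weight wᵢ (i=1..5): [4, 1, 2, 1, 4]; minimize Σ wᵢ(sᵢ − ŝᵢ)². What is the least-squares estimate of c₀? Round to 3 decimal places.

AᵀWA·[c₁, c₀]ᵀ = AᵀWs reads: 362·c₁ + 42·c₀ = -342;  42·c₁ + 12·c₀ = -30.
det = 362·12 − 42² = 2580.
c₁ = ((-342)·12 − 42·(-30))/2580 = -237/215; c₀ = (362·(-30) − 42·(-342))/2580 = 292/215.

c₀ = 1.358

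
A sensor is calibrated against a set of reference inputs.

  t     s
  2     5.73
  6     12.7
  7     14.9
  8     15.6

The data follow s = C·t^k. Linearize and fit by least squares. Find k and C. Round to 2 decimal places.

k = 0.74, C = 3.44

Linearized form: ln s = k·ln t + ln C. From the 4 transformed points,
AᵀA = [[11.8015, 6.5103]; [6.5103, 4]], rhs = [16.7334, 9.7359]ᵀ  (here Σln t = 6.5103, Σ(ln t)² = 11.8015, Σln s = 9.7359, Σln t·ln s = 16.7334).
Solving (det = 4.8225): k = 0.73612, ln C = 1.23591, so C = exp(1.23591) = 3.44151.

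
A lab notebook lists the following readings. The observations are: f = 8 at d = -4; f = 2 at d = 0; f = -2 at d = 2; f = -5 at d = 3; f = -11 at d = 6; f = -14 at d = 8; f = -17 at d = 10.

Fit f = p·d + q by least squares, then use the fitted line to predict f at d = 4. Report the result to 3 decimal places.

f̂ = -6.368

The normal equations are: 229·p + 25·q = -399;  25·p + 7·q = -39.
(Σd·d = 229, Σd = 25, Σ1 = 7, Σd·f = -399, Σf = -39.)
det = 229·7 − 25² = 978.
p = ((-399)·7 − 25·(-39))/978 = -303/163; q = (229·(-39) − 25·(-399))/978 = 174/163.
At d = 4: f̂ = (-303/163)·(4) + (174/163)·(1) = -1038/163.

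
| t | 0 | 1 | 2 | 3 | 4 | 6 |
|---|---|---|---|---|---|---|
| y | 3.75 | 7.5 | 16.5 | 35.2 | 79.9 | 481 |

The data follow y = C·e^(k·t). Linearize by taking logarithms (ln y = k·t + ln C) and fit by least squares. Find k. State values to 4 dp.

k = 0.8084

Linearized form: ln y = k·t + ln C. From the 6 transformed points,
Σt = 16.0000, Σ(t)² = 66.0000, Σln y = 20.2577, Σt·ln y = 72.8831.
Equations: 66.0000·k + 16.0000·ln C = 72.8831;  16.0000·k + 6·ln C = 20.2577.
Δ = 66.0000·6 − (16.0000)² = 140.0000; k = (72.8831·6 − 16.0000·20.2577)/140.0000 = 0.80839, ln C = (66.0000·20.2577 − 16.0000·72.8831)/140.0000 = 1.22057.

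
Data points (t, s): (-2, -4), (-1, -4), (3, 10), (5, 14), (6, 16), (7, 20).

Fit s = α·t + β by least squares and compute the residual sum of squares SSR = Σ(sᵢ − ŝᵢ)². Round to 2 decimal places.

Entries of XᵀX: Σt·t = 124, Σt = 18, Σ1 = 6.
Moment sums: Σt·s = 348, Σs = 52.
Eliminating β: 6·(row 1) − 18·(row 2) gives 420·α = 6·348 − 18·52 = 1152, so α = 96/35.
Then β = (52 − 18·(96/35))/6 = 46/105.
Residuals: 22/21, -178/105, 4/3, -16/105, -94/105, 38/105; SSR = 704/105.

SSR = 6.70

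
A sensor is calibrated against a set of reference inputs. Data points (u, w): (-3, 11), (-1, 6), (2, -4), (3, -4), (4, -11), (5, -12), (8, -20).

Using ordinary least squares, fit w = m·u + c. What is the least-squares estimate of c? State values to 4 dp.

Setting ∂/∂m … = 0 gives: 128·m + 18·c = -323;  18·m + 7·c = -34.
det = 128·7 − 18² = 572.
m = ((-323)·7 − 18·(-34))/572 = -1649/572; c = (128·(-34) − 18·(-323))/572 = 731/286.

c = 2.5559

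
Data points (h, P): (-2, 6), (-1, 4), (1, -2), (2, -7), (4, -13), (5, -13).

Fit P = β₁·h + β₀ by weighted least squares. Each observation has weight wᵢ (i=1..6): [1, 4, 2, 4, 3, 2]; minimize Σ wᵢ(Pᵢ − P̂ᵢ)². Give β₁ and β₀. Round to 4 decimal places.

β₁ = -3.0841, β₀ = 0.3242

Sums needed: Σwᵢ·h·h = 124, Σwᵢ·h = 26, Σwᵢ·1 = 16.
Moment sums: Σwᵢ·h·P = -374, Σwᵢ·P = -75.
Normal equations: [[124, 26]; [26, 16]]·[β₁, β₀]ᵀ = [-374, -75]ᵀ.
Eliminating β₀: 16·(row 1) − 26·(row 2) gives 1308·β₁ = 16·(-374) − 26·(-75) = -4034, so β₁ = -2017/654.
Then β₀ = ((-75) − 26·(-2017/654))/16 = 106/327.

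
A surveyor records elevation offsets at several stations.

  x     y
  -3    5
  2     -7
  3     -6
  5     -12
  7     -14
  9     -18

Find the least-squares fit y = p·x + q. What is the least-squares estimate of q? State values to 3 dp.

q = -1.432

With design matrix M, MᵀM = [[177, 23]; [23, 6]] and Mᵀy = [-367, -52]ᵀ.
Δ = 177·6 − 23² = 533.
p = ((-367)·6 − 23·(-52))/533 = -1006/533; q = (177·(-52) − 23·(-367))/533 = -763/533.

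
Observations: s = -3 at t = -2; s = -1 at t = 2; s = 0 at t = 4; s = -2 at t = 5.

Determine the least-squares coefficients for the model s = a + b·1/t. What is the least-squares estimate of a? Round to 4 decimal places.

Normal-equation sums: Σ1 = 4, Σ1/t = 9/20, Σ1/t·1/t = 241/400.
Moment sums: Σs = -6, Σ1/t·s = 3/5.
Determinant 4·(241/400) − (9/20)² = 883/400.
a = ((-6)·(241/400) − (9/20)·(3/5))/(883/400) = -1554/883; b = (4·(3/5) − (9/20)·(-6))/(883/400) = 2040/883.

a = -1.7599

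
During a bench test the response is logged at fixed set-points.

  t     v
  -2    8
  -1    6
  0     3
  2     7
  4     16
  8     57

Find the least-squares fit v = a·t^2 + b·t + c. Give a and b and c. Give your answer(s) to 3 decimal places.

From the data, Σt^2·t^2 = 4385, Σt^2·t = 575, Σt^2 = 89, Σt·t = 89, Σt = 11, Σ1 = 6.
Moment sums: Σt^2·v = 3970, Σt·v = 512, Σv = 97.
Solving the 3×3 system (Gaussian elimination) gives a = 15689/17724, b = -7823/17724, c = 5680/1477.

a = 0.885, b = -0.441, c = 3.846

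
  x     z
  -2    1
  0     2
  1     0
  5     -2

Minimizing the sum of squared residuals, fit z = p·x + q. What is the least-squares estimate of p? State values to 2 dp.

From the data, Σx·x = 30, Σx = 4, Σ1 = 4.
Right-hand side: Σx·z = -12, Σz = 1.
Eliminating q: 4·(row 1) − 4·(row 2) gives 104·p = 4·(-12) − 4·1 = -52, so p = -1/2.
Then q = (1 − 4·(-1/2))/4 = 3/4.

p = -0.50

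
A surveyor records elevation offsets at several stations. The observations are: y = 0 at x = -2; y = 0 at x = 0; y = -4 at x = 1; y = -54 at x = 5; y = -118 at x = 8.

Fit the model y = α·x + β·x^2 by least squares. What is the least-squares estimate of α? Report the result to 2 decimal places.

α = -3.30

Normal-equation sums: Σx·x = 94, Σx·x^2 = 630, Σx^2·x^2 = 4738.
Right-hand side: Σx·y = -1218, Σx^2·y = -8906.
So MᵀM·[α, β]ᵀ = Mᵀy: [[94, 630]; [630, 4738]]·[α, β]ᵀ = [-1218, -8906]ᵀ.
Δ = 94·4738 − 630² = 48472.
α = ((-1218)·4738 − 630·(-8906))/48472 = -20013/6059; β = (94·(-8906) − 630·(-1218))/48472 = -8728/6059.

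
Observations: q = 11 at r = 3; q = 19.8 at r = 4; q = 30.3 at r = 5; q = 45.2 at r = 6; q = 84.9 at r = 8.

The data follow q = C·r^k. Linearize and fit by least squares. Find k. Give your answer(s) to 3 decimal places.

k = 2.075

Taking logs, ln q = k·ln r + ln C, so regress ln q on ln r.
Σln r = 7.9655, Σ(ln r)² = 13.2535, Σln q = 17.0473, Σln r·ln q = 28.3278.
Equations: 13.2535·k + 7.9655·ln C = 28.3278;  7.9655·k + 5·ln C = 17.0473.
Δ = 13.2535·5 − (7.9655)² = 2.8177; k = (28.3278·5 − 7.9655·17.0473)/2.8177 = 2.07538, ln C = (13.2535·17.0473 − 7.9655·28.3278)/2.8177 = 0.10315.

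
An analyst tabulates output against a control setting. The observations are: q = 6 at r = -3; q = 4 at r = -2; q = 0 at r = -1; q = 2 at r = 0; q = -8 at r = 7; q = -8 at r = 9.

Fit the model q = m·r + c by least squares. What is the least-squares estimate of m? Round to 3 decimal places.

m = -1.157

From the data, Σr·r = 144, Σr = 10, Σ1 = 6.
And Σr·q = -154, Σq = -4.
AᵀA·[m, c]ᵀ = Aᵀq becomes [[144, 10]; [10, 6]]·[m, c]ᵀ = [-154, -4]ᵀ.
Eliminating c: 6·(row 1) − 10·(row 2) gives 764·m = 6·(-154) − 10·(-4) = -884, so m = -221/191.
Then c = ((-4) − 10·(-221/191))/6 = 241/191.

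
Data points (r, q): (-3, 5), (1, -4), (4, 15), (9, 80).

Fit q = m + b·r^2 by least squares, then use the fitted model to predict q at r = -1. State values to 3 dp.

With design matrix X, XᵀX = [[4, 107]; [107, 6899]] and Xᵀq = [96, 6761]ᵀ.
Δ = 4·6899 − 107² = 16147.
m = (96·6899 − 107·6761)/16147 = -61123/16147; b = (4·6761 − 107·96)/16147 = 16772/16147.
At r = -1: q̂ = (-61123/16147)·(1) + (16772/16147)·(1) = -44351/16147.

q̂ = -2.747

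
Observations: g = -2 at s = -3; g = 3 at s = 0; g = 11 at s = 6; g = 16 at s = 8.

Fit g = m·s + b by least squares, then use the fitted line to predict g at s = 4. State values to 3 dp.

ĝ = 8.952

Setting ∂/∂m … = 0 gives: 109·m + 11·b = 200;  11·m + 4·b = 28.
Eliminating b: 4·(row 1) − 11·(row 2) gives 315·m = 4·200 − 11·28 = 492, so m = 164/105.
Then b = (28 − 11·(164/105))/4 = 284/105.
At s = 4: ĝ = (164/105)·(4) + (284/105)·(1) = 188/21.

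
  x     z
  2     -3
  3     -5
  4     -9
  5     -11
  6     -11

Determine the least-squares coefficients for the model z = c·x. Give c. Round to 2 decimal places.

Sums needed: Σx·x = 90.
For Mᵀz: Σx·z = -178.
So MᵀM·[c]ᵀ = Mᵀz: [[90]]·[c]ᵀ = [-178]ᵀ.
c = (-178)/90 = -1.97778.

c = -1.98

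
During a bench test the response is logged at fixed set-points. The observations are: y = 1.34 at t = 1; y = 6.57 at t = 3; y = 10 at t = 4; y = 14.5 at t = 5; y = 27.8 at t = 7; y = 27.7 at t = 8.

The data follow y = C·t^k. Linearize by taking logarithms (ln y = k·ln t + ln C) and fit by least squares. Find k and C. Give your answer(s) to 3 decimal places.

Taking logs, ln y = k·ln t + ln C, so regress ln y on ln t.
Σln t = 8.1197, Σ(ln t)² = 13.8297, Σln y = 13.7984, Σln t·ln y = 22.9410.
Equations: 13.8297·k + 8.1197·ln C = 22.9410;  8.1197·k + 6·ln C = 13.7984.
Solving (det = 17.0487): k = 1.50202, ln C = 0.26707, so C = exp(0.26707) = 1.30613.

k = 1.502, C = 1.306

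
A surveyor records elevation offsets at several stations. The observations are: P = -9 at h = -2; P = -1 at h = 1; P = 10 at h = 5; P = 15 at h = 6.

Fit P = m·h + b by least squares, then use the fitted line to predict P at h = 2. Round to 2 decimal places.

P̂ = 2.29

Entries of XᵀX: Σh·h = 66, Σh = 10, Σ1 = 4.
For XᵀP: Σh·P = 157, ΣP = 15.
XᵀX·[m, b]ᵀ = XᵀP becomes [[66, 10]; [10, 4]]·[m, b]ᵀ = [157, 15]ᵀ.
det = 66·4 − 10² = 164.
m = (157·4 − 10·15)/164 = 239/82; b = (66·15 − 10·157)/164 = -145/41.
At h = 2: P̂ = (239/82)·(2) + (-145/41)·(1) = 94/41.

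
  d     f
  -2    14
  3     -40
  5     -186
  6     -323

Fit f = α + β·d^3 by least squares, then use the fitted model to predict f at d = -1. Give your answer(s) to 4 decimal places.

f̂ = 2.8954

Normal-equation sums: Σ1 = 4, Σd^3 = 360, Σd^3·d^3 = 63074.
Moment sums: Σf = -535, Σd^3·f = -94210.
XᵀX·[α, β]ᵀ = Xᵀf becomes [[4, 360]; [360, 63074]]·[α, β]ᵀ = [-535, -94210]ᵀ.
Determinant 4·63074 − 360² = 122696.
α = ((-535)·63074 − 360·(-94210))/122696 = 1745/1252; β = (4·(-94210) − 360·(-535))/122696 = -470/313.
At d = -1: f̂ = (1745/1252)·(1) + (-470/313)·(-1) = 3625/1252.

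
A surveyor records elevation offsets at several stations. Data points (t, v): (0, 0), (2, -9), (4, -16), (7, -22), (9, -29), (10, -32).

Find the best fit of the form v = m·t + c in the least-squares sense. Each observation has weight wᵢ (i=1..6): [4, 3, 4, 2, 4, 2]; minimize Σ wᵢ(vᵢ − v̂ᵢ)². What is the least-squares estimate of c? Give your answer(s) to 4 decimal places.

c = -1.6853

Compute the Gram sums: Σwᵢ·t·t = 698, Σwᵢ·t = 92, Σwᵢ·1 = 19.
Right-hand side: Σwᵢ·t·v = -2302, Σwᵢ·v = -315.
So MᵀWM·[m, c]ᵀ = MᵀWv: [[698, 92]; [92, 19]]·[m, c]ᵀ = [-2302, -315]ᵀ.
Eliminating c: 19·(row 1) − 92·(row 2) gives 4798·m = 19·(-2302) − 92·(-315) = -14758, so m = -7379/2399.
Then c = ((-315) − 92·(-7379/2399))/19 = -4043/2399.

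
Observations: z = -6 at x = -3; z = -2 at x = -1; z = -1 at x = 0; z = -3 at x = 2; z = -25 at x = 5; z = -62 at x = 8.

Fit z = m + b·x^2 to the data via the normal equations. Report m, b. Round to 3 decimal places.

Sums needed: Σ1 = 6, Σx^2 = 103, Σx^2·x^2 = 4819.
And Σz = -99, Σx^2·z = -4661.
Determinant 6·4819 − 103² = 18305.
m = ((-99)·4819 − 103·(-4661))/18305 = 3002/18305; b = (6·(-4661) − 103·(-99))/18305 = -17769/18305.

m = 0.164, b = -0.971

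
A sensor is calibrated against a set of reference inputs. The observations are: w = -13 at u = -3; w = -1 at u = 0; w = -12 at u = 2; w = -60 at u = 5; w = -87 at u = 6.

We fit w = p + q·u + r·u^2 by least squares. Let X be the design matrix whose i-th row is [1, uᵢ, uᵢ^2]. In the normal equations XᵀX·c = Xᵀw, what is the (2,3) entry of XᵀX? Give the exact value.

Row 2 ↔ basis u, column 3 ↔ basis u^2, so (XᵀX)_{2,3} = Σᵢ (u)·(u^2) = (-3)·(9) + (0)·(0) + (2)·(4) + (5)·(25) + (6)·(36) = 322.

322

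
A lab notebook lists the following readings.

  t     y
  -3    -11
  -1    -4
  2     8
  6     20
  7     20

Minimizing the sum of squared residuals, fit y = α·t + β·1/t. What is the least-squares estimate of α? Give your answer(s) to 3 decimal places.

Compute the Gram sums: Σt·t = 99, Σt·1/t = 5, Σ1/t·1/t = 1243/882.
Right-hand side: Σt·y = 313, Σ1/t·y = 125/7.
XᵀX·[α, β]ᵀ = Xᵀy becomes [[99, 5]; [5, 1243/882]]·[α, β]ᵀ = [313, 125/7]ᵀ.
Δ = 99·(1243/882) − 5² = 11223/98.
α = (313·(1243/882) − 5·(125/7))/(11223/98) = 310309/101007; β = (99·(125/7) − 5·313)/(11223/98) = 19880/11223.

α = 3.072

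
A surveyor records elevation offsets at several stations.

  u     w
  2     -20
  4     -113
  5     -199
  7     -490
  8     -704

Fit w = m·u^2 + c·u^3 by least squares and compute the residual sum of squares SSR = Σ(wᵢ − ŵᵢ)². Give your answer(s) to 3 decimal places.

SSR = 1.987

AᵀA·[m, c]ᵀ = Aᵀw reads: 7394·m + 53756·c = -75929;  53756·m + 399578·c = -560785.
det = 7394·399578 − 53756² = 64772196.
m = ((-75929)·399578 − 53756·(-560785))/64772196 = -3344819/1116762; c = (7394·(-560785) − 53756·(-75929))/64772196 = -1117327/1116762.
Residuals: -8674/558381, -194679/186127, 525356/558381, -12348/186127, -30304/558381; SSR = 1109393/558381.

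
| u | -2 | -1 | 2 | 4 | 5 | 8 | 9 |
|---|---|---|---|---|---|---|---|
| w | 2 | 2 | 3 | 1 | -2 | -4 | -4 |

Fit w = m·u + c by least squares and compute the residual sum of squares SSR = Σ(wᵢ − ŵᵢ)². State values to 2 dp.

SSR = 11.15

Compute the Gram sums: Σu·u = 195, Σu = 25, Σ1 = 7.
Moment sums: Σu·w = -74, Σw = -2.
MᵀM·[m, c]ᵀ = Mᵀw becomes [[195, 25]; [25, 7]]·[m, c]ᵀ = [-74, -2]ᵀ.
Δ = 195·7 − 25² = 740.
m = ((-74)·7 − 25·(-2))/740 = -117/185; c = (195·(-2) − 25·(-74))/740 = 73/37.
Residuals: -229/185, -112/185, 424/185, 288/185, -30/37, -169/185, -52/185; SSR = 2062/185.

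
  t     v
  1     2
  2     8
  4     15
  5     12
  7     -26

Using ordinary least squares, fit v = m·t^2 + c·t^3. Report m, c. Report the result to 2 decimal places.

m = 2.95, c = -0.50

Sums needed: Σt^2·t^2 = 3299, Σt^2·t^3 = 20989, Σt^3·t^3 = 137435.
And Σt^2·v = -700, Σt^3·v = -6392.
So AᵀA·[m, c]ᵀ = Aᵀv: [[3299, 20989]; [20989, 137435]]·[m, c]ᵀ = [-700, -6392]ᵀ.
Eliminating c: 137435·(row 1) − 20989·(row 2) gives 12859944·m = 137435·(-700) − 20989·(-6392) = 37957188, so m = 3163099/1071662.
Then c = ((-6392) − 20989·(3163099/1071662))/137435 = -532909/1071662.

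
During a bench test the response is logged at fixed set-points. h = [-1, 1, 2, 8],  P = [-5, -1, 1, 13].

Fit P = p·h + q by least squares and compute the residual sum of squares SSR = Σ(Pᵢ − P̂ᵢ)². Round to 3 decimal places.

SSR = 0.000

Sums needed: Σh·h = 70, Σh = 10, Σ1 = 4.
For XᵀP: Σh·P = 110, ΣP = 8.
Normal equations: [[70, 10]; [10, 4]]·[p, q]ᵀ = [110, 8]ᵀ.
det = 70·4 − 10² = 180.
p = (110·4 − 10·8)/180 = 2; q = (70·8 − 10·110)/180 = -3.
Residuals: 0, 0, 0, 0; SSR = 0.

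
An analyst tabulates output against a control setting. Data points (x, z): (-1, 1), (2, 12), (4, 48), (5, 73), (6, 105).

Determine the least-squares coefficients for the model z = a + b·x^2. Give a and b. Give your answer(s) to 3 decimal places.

From the data, Σ1 = 5, Σx^2 = 82, Σx^2·x^2 = 2194.
Moment sums: Σz = 239, Σx^2·z = 6422.
det = 5·2194 − 82² = 4246.
a = (239·2194 − 82·6422)/4246 = -1119/2123; b = (5·6422 − 82·239)/4246 = 6256/2123.

a = -0.527, b = 2.947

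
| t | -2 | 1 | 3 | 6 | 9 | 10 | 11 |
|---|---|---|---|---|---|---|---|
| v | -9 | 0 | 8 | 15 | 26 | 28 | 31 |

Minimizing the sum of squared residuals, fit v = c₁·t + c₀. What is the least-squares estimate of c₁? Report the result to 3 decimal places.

AᵀA·[c₁, c₀]ᵀ = Aᵀv reads: 352·c₁ + 38·c₀ = 987;  38·c₁ + 7·c₀ = 99.
(Σt·t = 352, Σt = 38, Σ1 = 7, Σt·v = 987, Σv = 99.)
Eliminating c₀: 7·(row 1) − 38·(row 2) gives 1020·c₁ = 7·987 − 38·99 = 3147, so c₁ = 1049/340.
Then c₀ = (99 − 38·(1049/340))/7 = -443/170.

c₁ = 3.085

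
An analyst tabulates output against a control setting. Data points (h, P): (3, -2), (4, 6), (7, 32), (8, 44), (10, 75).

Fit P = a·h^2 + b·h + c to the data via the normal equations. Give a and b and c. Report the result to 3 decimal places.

a = 0.838, b = -0.071, c = -8.440

Sums needed: Σh^2·h^2 = 16834, Σh^2·h = 1946, Σh^2 = 238, Σh·h = 238, Σh = 32, Σ1 = 5.
Right-hand side: Σh^2·P = 11962, Σh·P = 1344, ΣP = 155.
Normal equations: [[16834, 1946, 238]; [1946, 238, 32]; [238, 32, 5]]·[a, b, c]ᵀ = [11962, 1344, 155]ᵀ.
Inverting the 3×3 Gram matrix, [a, b, c]ᵀ = [1051/1254, -89/1254, -1764/209]ᵀ.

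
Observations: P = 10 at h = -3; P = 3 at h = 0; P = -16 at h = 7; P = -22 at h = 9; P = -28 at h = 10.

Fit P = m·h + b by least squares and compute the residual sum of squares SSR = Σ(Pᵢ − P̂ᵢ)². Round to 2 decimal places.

From the data, Σh·h = 239, Σh = 23, Σ1 = 5.
For MᵀP: Σh·P = -620, ΣP = -53.
Normal equations: [[239, 23]; [23, 5]]·[m, b]ᵀ = [-620, -53]ᵀ.
det = 239·5 − 23² = 666.
m = ((-620)·5 − 23·(-53))/666 = -209/74; b = (239·(-53) − 23·(-620))/666 = 177/74.
Residuals: -32/37, 45/74, 51/37, 38/37, -159/74; SSR = 643/74.

SSR = 8.69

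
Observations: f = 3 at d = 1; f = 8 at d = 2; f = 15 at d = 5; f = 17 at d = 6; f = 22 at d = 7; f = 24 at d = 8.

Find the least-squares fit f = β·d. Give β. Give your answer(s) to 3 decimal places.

Sums needed: Σd·d = 179.
Moment sums: Σd·f = 542.
XᵀX·[β]ᵀ = Xᵀf becomes [[179]]·[β]ᵀ = [542]ᵀ.
β = 542/179 = 3.02793.

β = 3.028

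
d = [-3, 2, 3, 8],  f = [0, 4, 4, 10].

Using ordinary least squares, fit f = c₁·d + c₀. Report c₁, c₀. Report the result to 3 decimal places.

c₁ = 0.902, c₀ = 2.246

Setting ∂/∂c₁ … = 0 gives: 86·c₁ + 10·c₀ = 100;  10·c₁ + 4·c₀ = 18.
(Σd·d = 86, Σd = 10, Σ1 = 4, Σd·f = 100, Σf = 18.)
Eliminating c₀: 4·(row 1) − 10·(row 2) gives 244·c₁ = 4·100 − 10·18 = 220, so c₁ = 55/61.
Then c₀ = (18 − 10·(55/61))/4 = 137/61.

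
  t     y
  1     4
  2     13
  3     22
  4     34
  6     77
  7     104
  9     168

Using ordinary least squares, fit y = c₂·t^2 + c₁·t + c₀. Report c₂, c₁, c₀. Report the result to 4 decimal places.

Sums needed: Σt^2·t^2 = 10612, Σt^2·t = 1388, Σt^2 = 196, Σt·t = 196, Σt = 32, Σ1 = 7.
Right-hand side: Σt^2·y = 22274, Σt·y = 2934, Σy = 422.
Row-reducing yields c₂ = 1861/924, c₁ = 37/132, c₀ = 201/77.

c₂ = 2.0141, c₁ = 0.2803, c₀ = 2.6104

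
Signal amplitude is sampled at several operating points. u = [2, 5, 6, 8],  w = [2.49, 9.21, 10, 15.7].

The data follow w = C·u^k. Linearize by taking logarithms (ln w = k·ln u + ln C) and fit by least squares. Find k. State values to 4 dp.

Let Y = ln w. Fitting Y = k·ln u + ln C by least squares:
AᵀA = [[10.6052, 6.1738]; [6.1738, 4]], rhs = [14.0575, 8.1888]ᵀ  (here Σln u = 6.1738, Σ(ln u)² = 10.6052, Σln w = 8.1888, Σln u·ln w = 14.0575).
Slope k = (n·Σln u·ln w − Σln u·Σln w)/(n·Σ(ln u)² − (Σln u)²) = (4·14.0575 − 6.1738·8.1888)/4.3053 = 1.31794; ln C = (Σln w − k·Σln u)/n = 0.01304.

k = 1.3179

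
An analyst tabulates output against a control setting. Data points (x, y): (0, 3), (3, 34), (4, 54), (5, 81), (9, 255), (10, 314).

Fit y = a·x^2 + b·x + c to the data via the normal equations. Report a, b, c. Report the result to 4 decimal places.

a = 3.0568, b = 0.4562, c = 3.4562

Forming AᵀA = [[17523, 1945, 231]; [1945, 231, 31]; [231, 31, 6]] and Aᵀy = [55250, 6158, 741]ᵀ gives AᵀA·[a, b, c]ᵀ = Aᵀy.
Inverting the 3×3 Gram matrix, [a, b, c]ᵀ = [426461/139512, 21213/46504, 241091/69756]ᵀ.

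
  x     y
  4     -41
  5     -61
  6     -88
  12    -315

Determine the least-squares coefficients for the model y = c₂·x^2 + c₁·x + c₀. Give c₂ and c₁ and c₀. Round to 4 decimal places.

c₂ = -1.8159, c₁ = -5.2601, c₀ = 9.5819

The normal system AᵀA·[c₂, c₁, c₀]ᵀ = Aᵀy is [[22913, 2133, 221]; [2133, 221, 27]; [221, 27, 4]]·[c₂, c₁, c₀]ᵀ = [-50709, -4777, -505]ᵀ.
Solving the 3×3 system (Gaussian elimination) gives c₂ = -641/353, c₁ = -9284/1765, c₀ = 16912/1765.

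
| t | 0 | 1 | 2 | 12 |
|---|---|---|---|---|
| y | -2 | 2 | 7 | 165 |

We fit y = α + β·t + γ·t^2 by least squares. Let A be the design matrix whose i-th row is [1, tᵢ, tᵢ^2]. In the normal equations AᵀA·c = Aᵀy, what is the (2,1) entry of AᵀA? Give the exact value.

Row 2 ↔ basis t, column 1 ↔ basis 1, so (AᵀA)_{2,1} = Σᵢ t = (0)·(1) + (1)·(1) + (2)·(1) + (12)·(1) = 15.

15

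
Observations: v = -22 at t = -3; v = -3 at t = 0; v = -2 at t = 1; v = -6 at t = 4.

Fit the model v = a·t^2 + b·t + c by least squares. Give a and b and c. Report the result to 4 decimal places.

Forming XᵀX = [[338, 38, 26]; [38, 26, 2]; [26, 2, 4]] and Xᵀv = [-296, 40, -33]ᵀ gives XᵀX·[a, b, c]ᵀ = Xᵀv.
Row-reducing yields a = -23/24, b = 1931/600, c = -363/100.

a = -0.9583, b = 3.2183, c = -3.6300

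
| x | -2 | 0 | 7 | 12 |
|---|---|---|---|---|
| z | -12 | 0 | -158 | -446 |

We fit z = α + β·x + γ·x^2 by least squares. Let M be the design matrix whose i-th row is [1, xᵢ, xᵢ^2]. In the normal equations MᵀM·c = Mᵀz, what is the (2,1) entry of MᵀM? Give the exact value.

17

Row 2 ↔ basis x, column 1 ↔ basis 1, so (MᵀM)_{2,1} = Σᵢ x = (-2)·(1) + (0)·(1) + (7)·(1) + (12)·(1) = 17.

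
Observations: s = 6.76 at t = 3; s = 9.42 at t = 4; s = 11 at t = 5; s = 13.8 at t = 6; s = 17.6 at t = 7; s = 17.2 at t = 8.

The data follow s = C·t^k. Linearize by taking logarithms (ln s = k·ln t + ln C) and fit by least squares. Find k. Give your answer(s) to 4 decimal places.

k = 1.0065

With ln sᵢ as the transformed response and ln tᵢ as the regressor:
Σln t = 9.9115, Σ(ln t)² = 17.0401, Σln s = 14.8892, Σln t·ln s = 25.2672.
Equations: 17.0401·k + 9.9115·ln C = 25.2672;  9.9115·k + 6·ln C = 14.8892.
Δ = 17.0401·6 − (9.9115)² = 4.0036; k = (25.2672·6 − 9.9115·14.8892)/4.0036 = 1.00646, ln C = (17.0401·14.8892 − 9.9115·25.2672)/4.0036 = 0.81896.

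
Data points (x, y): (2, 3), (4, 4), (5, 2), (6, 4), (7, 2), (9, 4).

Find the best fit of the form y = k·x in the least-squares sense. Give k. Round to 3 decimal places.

Compute the Gram sums: Σx·x = 211.
And Σx·y = 106.
Normal equations: [[211]]·[k]ᵀ = [106]ᵀ.
k = 106/211 = 0.50237.

k = 0.502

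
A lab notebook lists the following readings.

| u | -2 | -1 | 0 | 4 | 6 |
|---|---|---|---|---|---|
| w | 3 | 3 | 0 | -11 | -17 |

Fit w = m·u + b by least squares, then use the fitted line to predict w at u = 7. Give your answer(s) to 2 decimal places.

Forming XᵀX = [[57, 7]; [7, 5]] and Xᵀw = [-155, -22]ᵀ gives XᵀX·[m, b]ᵀ = Xᵀw.
det = 57·5 − 7² = 236.
m = ((-155)·5 − 7·(-22))/236 = -621/236; b = (57·(-22) − 7·(-155))/236 = -169/236.
At u = 7: ŵ = (-621/236)·(7) + (-169/236)·(1) = -1129/59.

ŵ = -19.14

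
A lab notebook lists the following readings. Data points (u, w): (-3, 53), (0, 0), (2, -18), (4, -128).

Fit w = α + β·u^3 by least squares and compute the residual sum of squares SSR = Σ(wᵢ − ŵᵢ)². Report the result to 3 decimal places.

SSR = 2.293

Forming AᵀA = [[4, 45]; [45, 4889]] and Aᵀw = [-93, -9767]ᵀ gives AᵀA·[α, β]ᵀ = Aᵀw.
det = 4·4889 − 45² = 17531.
α = ((-93)·4889 − 45·(-9767))/17531 = -15162/17531; β = (4·(-9767) − 45·(-93))/17531 = -34883/17531.
Residuals: 2464/17531, 15162/17531, -21332/17531, 3706/17531; SSR = 40200/17531.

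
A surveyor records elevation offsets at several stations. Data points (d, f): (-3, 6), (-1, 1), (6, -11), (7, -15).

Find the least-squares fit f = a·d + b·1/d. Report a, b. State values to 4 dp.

a = -2.0435, b = 1.0332

From the data, Σd·d = 95, Σd·1/d = 4, Σ1/d·1/d = 2045/1764.
Right-hand side: Σd·f = -190, Σ1/d·f = -293/42.
AᵀA·[a, b]ᵀ = Aᵀf becomes [[95, 4]; [4, 2045/1764]]·[a, b]ᵀ = [-190, -293/42]ᵀ.
Δ = 95·(2045/1764) − 4² = 166051/1764.
a = ((-190)·(2045/1764) − 4·(-293/42))/(166051/1764) = -339326/166051; b = (95·(-293/42) − 4·(-190))/(166051/1764) = 171570/166051.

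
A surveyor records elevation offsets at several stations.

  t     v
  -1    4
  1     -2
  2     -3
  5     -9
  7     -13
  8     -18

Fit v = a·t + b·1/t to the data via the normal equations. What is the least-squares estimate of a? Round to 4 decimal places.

a = -2.0029

Normal-equation sums: Σt·t = 144, Σt·1/t = 6, Σ1/t·1/t = 182361/78400.
Right-hand side: Σt·v = -292, Σ1/t·v = -1877/140.
Δ = 144·(182361/78400) − 6² = 1464849/4900.
a = ((-292)·(182361/78400) − 6·(-1877/140))/(1464849/4900) = -3911891/1953132; b = (144·(-1877/140) − 6·(-292))/(1464849/4900) = -291760/488283.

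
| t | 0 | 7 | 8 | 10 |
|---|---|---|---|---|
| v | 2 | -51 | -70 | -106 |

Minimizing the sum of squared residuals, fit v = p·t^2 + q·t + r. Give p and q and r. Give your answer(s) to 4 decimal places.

p = -1.0288, q = -0.5627, r = 2.0487

Entries of AᵀA: Σt^2·t^2 = 16497, Σt^2·t = 1855, Σt^2 = 213, Σt·t = 213, Σt = 25, Σ1 = 4.
And Σt^2·v = -17579, Σt·v = -1977, Σv = -225.
Inverting the 3×3 Gram matrix, [p, q, r]ᵀ = [-9371/9109, -5126/9109, 18662/9109]ᵀ.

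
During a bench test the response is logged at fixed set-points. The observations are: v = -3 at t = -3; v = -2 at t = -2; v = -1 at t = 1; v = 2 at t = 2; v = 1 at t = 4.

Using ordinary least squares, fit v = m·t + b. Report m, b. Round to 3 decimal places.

m = 0.639, b = -0.855

Setting ∂/∂m … = 0 gives: 34·m + 2·b = 20;  2·m + 5·b = -3.
(Σt·t = 34, Σt = 2, Σ1 = 5, Σt·v = 20, Σv = -3.)
det = 34·5 − 2² = 166.
m = (20·5 − 2·(-3))/166 = 53/83; b = (34·(-3) − 2·20)/166 = -71/83.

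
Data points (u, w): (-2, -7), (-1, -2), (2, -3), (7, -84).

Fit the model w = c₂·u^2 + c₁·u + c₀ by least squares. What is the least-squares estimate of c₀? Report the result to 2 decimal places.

c₀ = 2.06

The normal system XᵀX·[c₂, c₁, c₀]ᵀ = Xᵀw is [[2434, 342, 58]; [342, 58, 6]; [58, 6, 4]]·[c₂, c₁, c₀]ᵀ = [-4158, -578, -96]ᵀ.
Solving the 3×3 system (Gaussian elimination) gives c₂ = -1036/543, c₁ = 194/181, c₀ = 1117/543.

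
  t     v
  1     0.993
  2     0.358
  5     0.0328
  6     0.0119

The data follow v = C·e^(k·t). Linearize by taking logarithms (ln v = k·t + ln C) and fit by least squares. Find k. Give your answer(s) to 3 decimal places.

k = -0.862

Linearized form: ln v = k·t + ln C. From the 4 transformed points,
Sums: Σt = 14.0000, Σ(t)² = 66.0000, Σln v = -8.8828, Σt·ln v = -45.7354.
Normal system: [[66.0000, 14.0000]; [14.0000, 4]]·[k, ln C]ᵀ = [-45.7354, -8.8828]ᵀ.
Δ = 66.0000·4 − (14.0000)² = 68.0000; k = (-45.7354·4 − 14.0000·-8.8828)/68.0000 = -0.86151, ln C = (66.0000·-8.8828 − 14.0000·-45.7354)/68.0000 = 0.79458.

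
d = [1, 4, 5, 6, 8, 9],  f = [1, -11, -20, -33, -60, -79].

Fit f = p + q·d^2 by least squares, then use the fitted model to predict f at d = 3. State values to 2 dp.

Normal-equation sums: Σ1 = 6, Σd^2 = 223, Σd^2·d^2 = 12835.
Right-hand side: Σf = -202, Σd^2·f = -12102.
Normal equations: [[6, 223]; [223, 12835]]·[p, q]ᵀ = [-202, -12102]ᵀ.
Eliminating q: 12835·(row 1) − 223·(row 2) gives 27281·p = 12835·(-202) − 223·(-12102) = 106076, so p = 106076/27281.
Then q = ((-12102) − 223·(106076/27281))/12835 = -27566/27281.
At d = 3: f̂ = (106076/27281)·(1) + (-27566/27281)·(9) = -142018/27281.

f̂ = -5.21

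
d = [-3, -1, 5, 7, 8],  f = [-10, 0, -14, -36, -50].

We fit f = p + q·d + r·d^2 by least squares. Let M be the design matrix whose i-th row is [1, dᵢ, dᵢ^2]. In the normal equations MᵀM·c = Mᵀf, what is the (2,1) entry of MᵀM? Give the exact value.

16

Row 2 ↔ basis d, column 1 ↔ basis 1, so (MᵀM)_{2,1} = Σᵢ d = (-3)·(1) + (-1)·(1) + (5)·(1) + (7)·(1) + (8)·(1) = 16.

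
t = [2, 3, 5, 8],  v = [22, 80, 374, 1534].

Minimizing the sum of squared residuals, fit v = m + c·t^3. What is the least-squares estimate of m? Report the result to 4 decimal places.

From the data, Σ1 = 4, Σt^3 = 672, Σt^3·t^3 = 278562.
And Σv = 2010, Σt^3·v = 834494.
MᵀM·[m, c]ᵀ = Mᵀv becomes [[4, 672]; [672, 278562]]·[m, c]ᵀ = [2010, 834494]ᵀ.
Determinant 4·278562 − 672² = 662664.
m = (2010·278562 − 672·834494)/662664 = -72529/55222; c = (4·834494 − 672·2010)/662664 = 248407/82833.

m = -1.3134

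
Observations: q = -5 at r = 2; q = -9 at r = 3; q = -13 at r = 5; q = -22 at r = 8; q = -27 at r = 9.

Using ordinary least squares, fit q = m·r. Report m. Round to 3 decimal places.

m = -2.847

Compute the Gram sums: Σr·r = 183.
Moment sums: Σr·q = -521.
Normal equations: [[183]]·[m]ᵀ = [-521]ᵀ.
m = (-521)/183 = -2.84699.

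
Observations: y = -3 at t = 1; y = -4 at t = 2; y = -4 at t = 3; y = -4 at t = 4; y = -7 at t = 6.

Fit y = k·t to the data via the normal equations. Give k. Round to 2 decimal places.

With design matrix A, AᵀA = [[66]] and Aᵀy = [-81]ᵀ.
k = (-81)/66 = -1.22727.

k = -1.23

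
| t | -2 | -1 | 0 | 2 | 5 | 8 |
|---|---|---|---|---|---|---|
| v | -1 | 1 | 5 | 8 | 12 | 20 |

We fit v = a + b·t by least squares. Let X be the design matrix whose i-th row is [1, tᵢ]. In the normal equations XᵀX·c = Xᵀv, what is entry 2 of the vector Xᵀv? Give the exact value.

Entry 2 ↔ basis t, so (Xᵀv)_{2} = Σᵢ (t)·vᵢ = (-2)·(-1) + (-1)·(1) + (0)·(5) + (2)·(8) + (5)·(12) + (8)·(20) = 237.

237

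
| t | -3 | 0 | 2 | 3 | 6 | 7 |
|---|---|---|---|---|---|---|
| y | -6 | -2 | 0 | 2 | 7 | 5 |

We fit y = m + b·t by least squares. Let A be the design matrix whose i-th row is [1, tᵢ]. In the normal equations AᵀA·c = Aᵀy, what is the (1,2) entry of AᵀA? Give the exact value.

15

Row 1 ↔ basis 1, column 2 ↔ basis t, so (AᵀA)_{1,2} = Σᵢ t = (1)·(-3) + (1)·(0) + (1)·(2) + (1)·(3) + (1)·(6) + (1)·(7) = 15.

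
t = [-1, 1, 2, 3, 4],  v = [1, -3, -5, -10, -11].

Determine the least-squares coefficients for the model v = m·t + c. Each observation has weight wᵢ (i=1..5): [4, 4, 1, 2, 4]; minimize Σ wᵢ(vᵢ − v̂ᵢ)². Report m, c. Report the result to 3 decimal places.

m = -2.496, c = -1.139

Entries of MᵀWM: Σwᵢ·t·t = 94, Σwᵢ·t = 24, Σwᵢ·1 = 15.
For MᵀWv: Σwᵢ·t·v = -262, Σwᵢ·v = -77.
MᵀWM·[m, c]ᵀ = MᵀWv becomes [[94, 24]; [24, 15]]·[m, c]ᵀ = [-262, -77]ᵀ.
det = 94·15 − 24² = 834.
m = ((-262)·15 − 24·(-77))/834 = -347/139; c = (94·(-77) − 24·(-262))/834 = -475/417.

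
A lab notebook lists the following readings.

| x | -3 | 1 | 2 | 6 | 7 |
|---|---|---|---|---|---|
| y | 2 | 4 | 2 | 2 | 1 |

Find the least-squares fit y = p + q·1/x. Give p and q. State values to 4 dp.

Normal-equation sums: Σ1 = 5, Σ1/x = 31/21, Σ1/x·1/x = 1243/882.
And Σy = 11, Σ1/x·y = 101/21.
MᵀM·[p, q]ᵀ = Mᵀy becomes [[5, 31/21]; [31/21, 1243/882]]·[p, q]ᵀ = [11, 101/21]ᵀ.
Eliminating q: (1243/882)·(row 1) − (31/21)·(row 2) gives (477/98)·p = (1243/882)·11 − (31/21)·(101/21) = 7411/882, so p = 7411/4293.
Then q = ((101/21) − (31/21)·(7411/4293))/(1243/882) = 2296/1431.

p = 1.7263, q = 1.6045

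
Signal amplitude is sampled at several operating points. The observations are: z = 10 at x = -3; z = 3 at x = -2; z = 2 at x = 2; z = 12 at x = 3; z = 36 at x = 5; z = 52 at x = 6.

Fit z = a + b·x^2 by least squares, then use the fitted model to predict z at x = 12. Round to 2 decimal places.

ẑ = 219.83

From the data, Σ1 = 6, Σx^2 = 87, Σx^2·x^2 = 2115.
For Aᵀz: Σz = 115, Σx^2·z = 2990.
AᵀA·[a, b]ᵀ = Aᵀz becomes [[6, 87]; [87, 2115]]·[a, b]ᵀ = [115, 2990]ᵀ.
Δ = 6·2115 − 87² = 5121.
a = (115·2115 − 87·2990)/5121 = -5635/1707; b = (6·2990 − 87·115)/5121 = 2645/1707.
At x = 12: ẑ = (-5635/1707)·(1) + (2645/1707)·(144) = 375245/1707.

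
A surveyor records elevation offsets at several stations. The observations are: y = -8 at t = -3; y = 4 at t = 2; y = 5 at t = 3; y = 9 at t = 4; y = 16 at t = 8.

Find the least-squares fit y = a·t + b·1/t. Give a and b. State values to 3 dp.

From the data, Σt·t = 102, Σt·1/t = 5, Σ1/t·1/t = 317/576.
Right-hand side: Σt·y = 211, Σ1/t·y = 127/12.
So MᵀM·[a, b]ᵀ = Mᵀy: [[102, 5]; [5, 317/576]]·[a, b]ᵀ = [211, 127/12]ᵀ.
Eliminating b: (317/576)·(row 1) − 5·(row 2) gives (2989/96)·a = (317/576)·211 − 5·(127/12) = 36407/576, so a = 743/366.
Then b = ((127/12) − 5·(743/366))/(317/576) = 48/61.

a = 2.030, b = 0.787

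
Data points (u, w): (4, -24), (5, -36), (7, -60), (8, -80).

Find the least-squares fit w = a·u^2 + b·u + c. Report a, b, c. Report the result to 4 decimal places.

Forming MᵀM = [[7378, 1044, 154]; [1044, 154, 24]; [154, 24, 4]] and Mᵀw = [-9344, -1336, -200]ᵀ gives MᵀM·[a, b, c]ᵀ = Mᵀw.
Solving the 3×3 system (Gaussian elimination) gives a = -4/3, b = 12/5, c = -196/15.

a = -1.3333, b = 2.4000, c = -13.0667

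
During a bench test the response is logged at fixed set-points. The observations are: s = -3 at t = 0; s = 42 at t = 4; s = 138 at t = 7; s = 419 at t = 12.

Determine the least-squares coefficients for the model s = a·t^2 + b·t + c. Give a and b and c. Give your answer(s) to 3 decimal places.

a = 2.998, b = -0.823, c = -2.929

With design matrix A, AᵀA = [[23393, 2135, 209]; [2135, 209, 23]; [209, 23, 4]] and Aᵀs = [67770, 6162, 596]ᵀ.
Solving the 3×3 system (Gaussian elimination) gives a = 86279/28776, b = -23681/28776, c = -3512/1199.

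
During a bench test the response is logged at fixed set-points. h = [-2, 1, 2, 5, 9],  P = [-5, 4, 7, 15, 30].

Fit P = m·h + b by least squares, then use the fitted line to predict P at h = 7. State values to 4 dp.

XᵀX·[m, b]ᵀ = XᵀP reads: 115·m + 15·b = 373;  15·m + 5·b = 51.
(Σh·h = 115, Σh = 15, Σ1 = 5, Σh·P = 373, ΣP = 51.)
det = 115·5 − 15² = 350.
m = (373·5 − 15·51)/350 = 22/7; b = (115·51 − 15·373)/350 = 27/35.
At h = 7: P̂ = (22/7)·(7) + (27/35)·(1) = 797/35.

P̂ = 22.7714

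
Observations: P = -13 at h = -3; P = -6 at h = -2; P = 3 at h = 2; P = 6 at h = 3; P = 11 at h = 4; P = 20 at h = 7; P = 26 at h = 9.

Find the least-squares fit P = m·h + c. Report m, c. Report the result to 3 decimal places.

m = 3.123, c = -2.209

Entries of XᵀX: Σh·h = 172, Σh = 20, Σ1 = 7.
And Σh·P = 493, ΣP = 47.
XᵀX·[m, c]ᵀ = XᵀP becomes [[172, 20]; [20, 7]]·[m, c]ᵀ = [493, 47]ᵀ.
Eliminating c: 7·(row 1) − 20·(row 2) gives 804·m = 7·493 − 20·47 = 2511, so m = 837/268.
Then c = (47 − 20·(837/268))/7 = -148/67.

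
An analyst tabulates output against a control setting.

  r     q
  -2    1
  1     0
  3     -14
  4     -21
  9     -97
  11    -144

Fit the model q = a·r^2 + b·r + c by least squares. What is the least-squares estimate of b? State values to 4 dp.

Entries of XᵀX: Σr^2·r^2 = 21556, Σr^2·r = 2144, Σr^2 = 232, Σr·r = 232, Σr = 26, Σ1 = 6.
And Σr^2·q = -25739, Σr·q = -2585, Σq = -275.
XᵀX·[a, b, c]ᵀ = Xᵀq becomes [[21556, 2144, 232]; [2144, 232, 26]; [232, 26, 6]]·[a, b, c]ᵀ = [-25739, -2585, -275]ᵀ.
Inverting the 3×3 Gram matrix, [a, b, c]ᵀ = [-324101/307932, -125717/76983, 99575/51322]ᵀ.

b = -1.6330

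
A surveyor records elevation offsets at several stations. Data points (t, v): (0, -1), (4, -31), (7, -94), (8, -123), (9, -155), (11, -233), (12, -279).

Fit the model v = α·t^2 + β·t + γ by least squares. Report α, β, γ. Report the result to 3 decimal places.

From the data, Σt^2·t^2 = 48691, Σt^2·t = 4707, Σt^2 = 475, Σt·t = 475, Σt = 51, Σ1 = 7.
Right-hand side: Σt^2·v = -93898, Σt·v = -9072, Σv = -916.
Solving the 3×3 system (Gaussian elimination) gives α = -85739/43484, β = 24831/43484, γ = -13275/10871.

α = -1.972, β = 0.571, γ = -1.221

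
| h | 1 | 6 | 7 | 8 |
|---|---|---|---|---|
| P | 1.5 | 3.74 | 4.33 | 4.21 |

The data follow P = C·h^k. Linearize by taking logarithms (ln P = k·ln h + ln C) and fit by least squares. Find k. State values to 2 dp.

Let Y = ln P. Fitting Y = k·ln h + ln C by least squares:
AᵀA = [[11.3210, 5.8171]; [5.8171, 4]], rhs = [8.2045, 4.6276]ᵀ  (here Σln h = 5.8171, Σ(ln h)² = 11.3210, Σln P = 4.6276, Σln h·ln P = 8.2045).
Slope k = (n·Σln h·ln P − Σln h·Σln P)/(n·Σ(ln h)² − (Σln h)²) = (4·8.2045 − 5.8171·4.6276)/11.4454 = 0.51538; ln C = (Σln P − k·Σln h)/n = 0.40739.

k = 0.52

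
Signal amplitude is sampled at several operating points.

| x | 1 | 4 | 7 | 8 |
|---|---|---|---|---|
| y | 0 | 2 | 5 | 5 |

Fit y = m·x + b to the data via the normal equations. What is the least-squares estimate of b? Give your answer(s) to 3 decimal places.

Sums needed: Σx·x = 130, Σx = 20, Σ1 = 4.
Right-hand side: Σx·y = 83, Σy = 12.
det = 130·4 − 20² = 120.
m = (83·4 − 20·12)/120 = 23/30; b = (130·12 − 20·83)/120 = -5/6.

b = -0.833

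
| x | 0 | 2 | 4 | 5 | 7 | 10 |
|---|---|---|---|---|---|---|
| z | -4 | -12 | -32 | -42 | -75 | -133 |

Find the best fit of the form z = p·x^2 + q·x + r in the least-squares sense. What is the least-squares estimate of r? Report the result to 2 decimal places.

r = -3.29

With design matrix M, MᵀM = [[13298, 1540, 194]; [1540, 194, 28]; [194, 28, 6]] and Mᵀz = [-18585, -2217, -298]ᵀ.
Solving the 3×3 system (Gaussian elimination) gives p = -921/916, q = -1361/458, r = -3013/916.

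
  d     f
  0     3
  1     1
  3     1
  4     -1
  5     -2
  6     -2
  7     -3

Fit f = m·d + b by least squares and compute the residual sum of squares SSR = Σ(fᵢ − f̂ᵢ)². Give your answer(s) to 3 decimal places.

With design matrix M, MᵀM = [[136, 26]; [26, 7]] and Mᵀf = [-43, -3]ᵀ.
Δ = 136·7 − 26² = 276.
m = ((-43)·7 − 26·(-3))/276 = -223/276; b = (136·(-3) − 26·(-43))/276 = 355/138.
Residuals: 59/138, -211/276, 235/276, -47/138, -49/92, 19/69, 1/12; SSR = 545/276.

SSR = 1.975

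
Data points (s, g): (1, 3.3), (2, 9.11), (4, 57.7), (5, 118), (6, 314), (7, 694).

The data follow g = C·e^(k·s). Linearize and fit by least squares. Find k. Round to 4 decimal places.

k = 0.8873

Linearized form: ln g = k·s + ln C. From the 6 transformed points,
Σs = 25.0000, Σ(s)² = 131.0000, Σln g = 24.5211, Σs·ln g = 125.9808.
Normal system: [[131.0000, 25.0000]; [25.0000, 6]]·[k, ln C]ᵀ = [125.9808, 24.5211]ᵀ.
Solving (det = 161.0000): k = 0.88731, ln C = 0.38972.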